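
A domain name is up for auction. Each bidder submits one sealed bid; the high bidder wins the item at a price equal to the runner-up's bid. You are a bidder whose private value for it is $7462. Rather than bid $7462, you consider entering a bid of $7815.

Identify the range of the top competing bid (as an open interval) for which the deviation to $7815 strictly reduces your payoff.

If the competing bid is below $7462, both bids win at the same price — no difference.
If it is above $7815, both bids lose — no difference.
If it lies strictly between $7462 and $7815, bidding your value loses (payoff 0) while bidding $7815 wins at a price above your value (payoff negative).
So the deviation strictly hurts on the open interval ($7462, $7815).
In a second-price auction your bid sets only whether you win, not what you pay, so bidding your true value is weakly dominant.

($7462, $7815)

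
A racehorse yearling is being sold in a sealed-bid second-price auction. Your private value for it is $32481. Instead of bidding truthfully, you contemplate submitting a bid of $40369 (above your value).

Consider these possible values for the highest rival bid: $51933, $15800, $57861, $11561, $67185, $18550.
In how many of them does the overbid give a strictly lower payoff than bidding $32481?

0

The deviation hurts exactly when the highest competing bid lies strictly between $32481 and $40369 — overbidding then wins at a price above your value.
$51933: above both → same outcome either way.
$15800: below both → same outcome either way.
$57861: above both → same outcome either way.
$11561: below both → same outcome either way.
$67185: above both → same outcome either way.
$18550: below both → same outcome either way.
Count: 0.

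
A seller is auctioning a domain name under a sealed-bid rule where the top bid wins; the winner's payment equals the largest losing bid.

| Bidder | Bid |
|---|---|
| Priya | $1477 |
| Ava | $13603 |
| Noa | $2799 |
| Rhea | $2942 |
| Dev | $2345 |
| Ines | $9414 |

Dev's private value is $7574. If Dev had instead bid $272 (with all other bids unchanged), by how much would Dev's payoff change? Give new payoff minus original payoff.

$0

The highest bid among the other bidders is $13603; Dev's bid doesn't change that.
Original bid $2345: Dev is not highest (top rival bid is $13603); payoff $0.
Alternative bid $272: Dev is not highest (top rival bid is $13603); payoff $0.
Change in payoff = $0 − ($0) = $0.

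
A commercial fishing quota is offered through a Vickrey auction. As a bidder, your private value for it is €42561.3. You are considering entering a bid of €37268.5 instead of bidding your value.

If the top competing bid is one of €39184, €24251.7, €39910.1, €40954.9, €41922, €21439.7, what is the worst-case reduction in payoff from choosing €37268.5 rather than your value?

€3377.3

€39184: truthful gives €3377.3, deviation gives €0 → loss €3377.3.
€24251.7: same outcome either way → loss €0.
€39910.1: truthful gives €2651.2, deviation gives €0 → loss €2651.2.
€40954.9: truthful gives €1606.4, deviation gives €0 → loss €1606.4.
€41922: truthful gives €639.3, deviation gives €0 → loss €639.3.
€21439.7: same outcome either way → loss €0.
Maximum loss: €3377.3.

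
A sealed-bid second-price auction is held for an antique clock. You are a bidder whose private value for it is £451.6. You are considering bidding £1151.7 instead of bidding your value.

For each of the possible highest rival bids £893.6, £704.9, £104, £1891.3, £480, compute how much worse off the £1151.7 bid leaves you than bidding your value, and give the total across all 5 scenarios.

£723.7

The deviation costs you only when the competing bid falls strictly between £451.6 and £1151.7; elsewhere both bids give the same outcome.
£893.6: truthful payoff £0, deviation payoff −£442 → loss £442.
£704.9: truthful payoff £0, deviation payoff −£253.3 → loss £253.3.
£104: outcomes coincide → loss £0.
£1891.3: outcomes coincide → loss £0.
£480: truthful payoff £0, deviation payoff −£28.4 → loss £28.4.
Total loss = £442 + £253.3 + £28.4 = £723.7.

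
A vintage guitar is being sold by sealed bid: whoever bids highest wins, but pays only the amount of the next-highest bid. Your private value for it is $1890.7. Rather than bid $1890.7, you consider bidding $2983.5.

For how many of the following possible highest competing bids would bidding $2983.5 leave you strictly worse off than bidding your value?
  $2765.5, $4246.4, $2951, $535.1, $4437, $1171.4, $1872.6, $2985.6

The deviation hurts exactly when the highest competing bid lies strictly between $1890.7 and $2983.5 — overbidding then wins at a price above your value.
$2765.5: inside the interval → strictly worse (loss $874.8).
$4246.4: above both → same outcome either way.
$2951: inside the interval → strictly worse (loss $1060.3).
$535.1: below both → same outcome either way.
$4437: above both → same outcome either way.
$1171.4: below both → same outcome either way.
$1872.6: below both → same outcome either way.
$2985.6: above both → same outcome either way.
Count: 2.

2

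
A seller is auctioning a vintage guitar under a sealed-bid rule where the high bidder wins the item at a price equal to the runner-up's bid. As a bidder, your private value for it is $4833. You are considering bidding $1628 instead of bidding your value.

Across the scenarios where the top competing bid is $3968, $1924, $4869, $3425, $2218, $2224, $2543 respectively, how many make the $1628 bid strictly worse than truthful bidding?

The deviation hurts exactly when the highest competing bid lies strictly between $1628 and $4833 — underbidding then forfeits a profitable win.
$3968: inside the interval → strictly worse (loss $865).
$1924: inside the interval → strictly worse (loss $2909).
$4869: above both → same outcome either way.
$3425: inside the interval → strictly worse (loss $1408).
$2218: inside the interval → strictly worse (loss $2615).
$2224: inside the interval → strictly worse (loss $2609).
$2543: inside the interval → strictly worse (loss $2290).
Count: 6.

6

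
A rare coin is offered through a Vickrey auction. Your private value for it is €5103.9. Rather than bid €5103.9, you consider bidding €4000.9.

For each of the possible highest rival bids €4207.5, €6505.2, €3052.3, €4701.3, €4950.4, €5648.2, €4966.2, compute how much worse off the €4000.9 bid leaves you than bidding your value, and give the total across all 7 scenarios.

€1590.2

The deviation costs you only when the competing bid falls strictly between €4000.9 and €5103.9; elsewhere both bids give the same outcome.
€4207.5: truthful payoff €896.4, deviation payoff €0 → loss €896.4.
€6505.2: outcomes coincide → loss €0.
€3052.3: outcomes coincide → loss €0.
€4701.3: truthful payoff €402.6, deviation payoff €0 → loss €402.6.
€4950.4: truthful payoff €153.5, deviation payoff €0 → loss €153.5.
€5648.2: outcomes coincide → loss €0.
€4966.2: truthful payoff €137.7, deviation payoff €0 → loss €137.7.
Total loss = €896.4 + €402.6 + €153.5 + €137.7 = €1590.2.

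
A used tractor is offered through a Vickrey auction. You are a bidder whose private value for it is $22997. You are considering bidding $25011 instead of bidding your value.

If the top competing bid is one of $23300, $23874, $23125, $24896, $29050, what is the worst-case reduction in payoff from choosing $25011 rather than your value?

$23300: truthful gives $0, deviation gives −$303 → loss $303.
$23874: truthful gives $0, deviation gives −$877 → loss $877.
$23125: truthful gives $0, deviation gives −$128 → loss $128.
$24896: truthful gives $0, deviation gives −$1899 → loss $1899.
$29050: same outcome either way → loss $0.
Maximum loss: $1899.

$1899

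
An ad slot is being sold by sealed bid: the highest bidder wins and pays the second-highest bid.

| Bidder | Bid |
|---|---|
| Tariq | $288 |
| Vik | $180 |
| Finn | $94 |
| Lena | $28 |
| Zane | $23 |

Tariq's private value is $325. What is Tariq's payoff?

$145

Highest bid: Tariq at $288, so Tariq wins.
Second-highest bid: Vik at $180 — that is the price the winner pays.
Tariq's payoff = value − price = $325 − $180 = $145.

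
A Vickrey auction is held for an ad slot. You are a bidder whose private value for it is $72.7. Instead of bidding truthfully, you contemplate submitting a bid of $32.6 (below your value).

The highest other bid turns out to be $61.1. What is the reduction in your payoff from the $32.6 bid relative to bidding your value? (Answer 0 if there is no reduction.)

Bidding your value $72.7: you win (since $72.7 > $61.1) and pay $61.1. Payoff $11.6.
Bidding $32.6: you lose. Payoff $0.
The competing bid $61.1 lies between your shaded bid and your value, so underbidding forfeits an item you could have won at a profitable price.
Loss from deviating = $11.6 − ($0) = $11.6.
Truthful bidding weakly dominates here: raising your bid can only win items priced above your value, and lowering it can only forfeit items priced below.

$11.6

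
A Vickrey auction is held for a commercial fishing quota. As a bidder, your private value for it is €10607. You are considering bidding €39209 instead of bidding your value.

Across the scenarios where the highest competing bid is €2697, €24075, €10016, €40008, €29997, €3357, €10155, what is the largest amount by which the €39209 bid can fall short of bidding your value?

€2697: same outcome either way → loss €0.
€24075: truthful gives €0, deviation gives −€13468 → loss €13468.
€10016: same outcome either way → loss €0.
€40008: same outcome either way → loss €0.
€29997: truthful gives €0, deviation gives −€19390 → loss €19390.
€3357: same outcome either way → loss €0.
€10155: same outcome either way → loss €0.
Maximum loss: €19390.

€19390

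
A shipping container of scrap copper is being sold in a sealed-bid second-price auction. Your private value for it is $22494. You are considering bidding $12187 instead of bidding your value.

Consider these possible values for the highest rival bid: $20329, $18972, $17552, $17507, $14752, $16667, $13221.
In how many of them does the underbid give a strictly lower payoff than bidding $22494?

The deviation hurts exactly when the highest competing bid lies strictly between $12187 and $22494 — underbidding then forfeits a profitable win.
$20329: inside the interval → strictly worse (loss $2165).
$18972: inside the interval → strictly worse (loss $3522).
$17552: inside the interval → strictly worse (loss $4942).
$17507: inside the interval → strictly worse (loss $4987).
$14752: inside the interval → strictly worse (loss $7742).
$16667: inside the interval → strictly worse (loss $5827).
$13221: inside the interval → strictly worse (loss $9273).
Count: 7.

7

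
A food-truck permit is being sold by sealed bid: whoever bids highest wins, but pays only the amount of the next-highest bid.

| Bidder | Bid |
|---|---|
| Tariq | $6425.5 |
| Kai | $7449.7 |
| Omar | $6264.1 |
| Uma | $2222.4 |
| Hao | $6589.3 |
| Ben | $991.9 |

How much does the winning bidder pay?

$6589.3

Highest bid: Kai at $7449.7, so Kai wins.
Second-highest bid: Hao at $6589.3 — that is the price the winner pays.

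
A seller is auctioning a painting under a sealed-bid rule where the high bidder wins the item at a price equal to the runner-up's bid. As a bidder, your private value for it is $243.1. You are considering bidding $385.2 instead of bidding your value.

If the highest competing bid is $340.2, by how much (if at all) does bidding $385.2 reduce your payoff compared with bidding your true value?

Bidding your value $243.1: you lose (since $243.1 < $340.2). Payoff $0.
Bidding $385.2: you win and pay $340.2. Payoff $243.1 − $340.2 = −$97.1.
The competing bid $340.2 lies between your value and your inflated bid, so overbidding wins an item priced above your value.
Loss from deviating = $0 − (−$97.1) = $97.1.

$97.1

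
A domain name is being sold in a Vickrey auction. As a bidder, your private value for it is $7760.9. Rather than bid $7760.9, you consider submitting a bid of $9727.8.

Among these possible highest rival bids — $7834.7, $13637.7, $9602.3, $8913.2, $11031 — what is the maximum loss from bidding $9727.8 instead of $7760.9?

$7834.7: truthful gives $0, deviation gives −$73.8 → loss $73.8.
$13637.7: same outcome either way → loss $0.
$9602.3: truthful gives $0, deviation gives −$1841.4 → loss $1841.4.
$8913.2: truthful gives $0, deviation gives −$1152.3 → loss $1152.3.
$11031: same outcome either way → loss $0.
Maximum loss: $1841.4.

$1841.4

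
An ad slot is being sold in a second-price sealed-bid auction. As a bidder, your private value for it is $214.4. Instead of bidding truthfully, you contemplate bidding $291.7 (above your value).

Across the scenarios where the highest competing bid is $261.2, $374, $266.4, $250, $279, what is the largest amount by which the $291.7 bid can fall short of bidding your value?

$64.6

$261.2: truthful gives $0, deviation gives −$46.8 → loss $46.8.
$374: same outcome either way → loss $0.
$266.4: truthful gives $0, deviation gives −$52 → loss $52.
$250: truthful gives $0, deviation gives −$35.6 → loss $35.6.
$279: truthful gives $0, deviation gives −$64.6 → loss $64.6.
Maximum loss: $64.6.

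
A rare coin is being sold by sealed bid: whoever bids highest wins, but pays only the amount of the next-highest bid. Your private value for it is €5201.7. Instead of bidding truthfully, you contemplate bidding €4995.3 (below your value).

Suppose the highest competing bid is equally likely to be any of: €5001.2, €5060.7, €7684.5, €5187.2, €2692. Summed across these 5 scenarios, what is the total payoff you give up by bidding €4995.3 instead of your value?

€356

The deviation costs you only when the competing bid falls strictly between €4995.3 and €5201.7; elsewhere both bids give the same outcome.
€5001.2: truthful payoff €200.5, deviation payoff €0 → loss €200.5.
€5060.7: truthful payoff €141, deviation payoff €0 → loss €141.
€7684.5: outcomes coincide → loss €0.
€5187.2: truthful payoff €14.5, deviation payoff €0 → loss €14.5.
€2692: outcomes coincide → loss €0.
Total loss = €200.5 + €141 + €14.5 = €356.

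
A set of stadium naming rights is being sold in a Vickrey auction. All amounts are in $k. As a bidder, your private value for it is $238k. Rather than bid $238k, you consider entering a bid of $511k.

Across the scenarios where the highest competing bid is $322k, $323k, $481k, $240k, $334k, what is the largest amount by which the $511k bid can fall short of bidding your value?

$322k: truthful gives $0k, deviation gives −$84k → loss $84k.
$323k: truthful gives $0k, deviation gives −$85k → loss $85k.
$481k: truthful gives $0k, deviation gives −$243k → loss $243k.
$240k: truthful gives $0k, deviation gives −$2k → loss $2k.
$334k: truthful gives $0k, deviation gives −$96k → loss $96k.
Maximum loss: $243k.

$243k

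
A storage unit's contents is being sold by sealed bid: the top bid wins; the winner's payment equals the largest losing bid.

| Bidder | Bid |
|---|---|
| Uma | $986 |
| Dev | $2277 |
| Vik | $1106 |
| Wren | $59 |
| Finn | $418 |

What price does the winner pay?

Highest bid: Dev at $2277, so Dev wins.
Second-highest bid: Vik at $1106 — that is the price the winner pays.

$1106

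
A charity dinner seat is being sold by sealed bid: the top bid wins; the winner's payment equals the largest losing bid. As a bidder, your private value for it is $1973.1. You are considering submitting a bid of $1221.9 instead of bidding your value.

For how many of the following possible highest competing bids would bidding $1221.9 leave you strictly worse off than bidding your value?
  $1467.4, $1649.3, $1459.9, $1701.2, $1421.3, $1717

The deviation hurts exactly when the highest competing bid lies strictly between $1221.9 and $1973.1 — underbidding then forfeits a profitable win.
$1467.4: inside the interval → strictly worse (loss $505.7).
$1649.3: inside the interval → strictly worse (loss $323.8).
$1459.9: inside the interval → strictly worse (loss $513.2).
$1701.2: inside the interval → strictly worse (loss $271.9).
$1421.3: inside the interval → strictly worse (loss $551.8).
$1717: inside the interval → strictly worse (loss $256.1).
Count: 6.

6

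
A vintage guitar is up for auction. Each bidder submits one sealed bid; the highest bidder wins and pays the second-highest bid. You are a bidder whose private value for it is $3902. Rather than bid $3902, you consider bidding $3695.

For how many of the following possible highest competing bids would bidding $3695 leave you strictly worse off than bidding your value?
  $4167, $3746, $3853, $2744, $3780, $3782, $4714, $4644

The deviation hurts exactly when the highest competing bid lies strictly between $3695 and $3902 — underbidding then forfeits a profitable win.
$4167: above both → same outcome either way.
$3746: inside the interval → strictly worse (loss $156).
$3853: inside the interval → strictly worse (loss $49).
$2744: below both → same outcome either way.
$3780: inside the interval → strictly worse (loss $122).
$3782: inside the interval → strictly worse (loss $120).
$4714: above both → same outcome either way.
$4644: above both → same outcome either way.
Count: 4.

4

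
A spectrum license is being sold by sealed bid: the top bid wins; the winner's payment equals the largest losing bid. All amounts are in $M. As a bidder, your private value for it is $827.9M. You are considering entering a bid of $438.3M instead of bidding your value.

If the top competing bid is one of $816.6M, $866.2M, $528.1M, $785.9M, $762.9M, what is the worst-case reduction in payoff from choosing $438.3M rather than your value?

$299.8M

$816.6M: truthful gives $11.3M, deviation gives $0M → loss $11.3M.
$866.2M: same outcome either way → loss $0M.
$528.1M: truthful gives $299.8M, deviation gives $0M → loss $299.8M.
$785.9M: truthful gives $42M, deviation gives $0M → loss $42M.
$762.9M: truthful gives $65M, deviation gives $0M → loss $65M.
Maximum loss: $299.8M.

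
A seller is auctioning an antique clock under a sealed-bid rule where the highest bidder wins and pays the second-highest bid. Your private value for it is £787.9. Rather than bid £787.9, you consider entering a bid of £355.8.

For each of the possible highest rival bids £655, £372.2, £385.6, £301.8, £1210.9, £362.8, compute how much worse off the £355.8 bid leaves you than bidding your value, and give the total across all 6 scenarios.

£1376

The deviation costs you only when the competing bid falls strictly between £355.8 and £787.9; elsewhere both bids give the same outcome.
£655: truthful payoff £132.9, deviation payoff £0 → loss £132.9.
£372.2: truthful payoff £415.7, deviation payoff £0 → loss £415.7.
£385.6: truthful payoff £402.3, deviation payoff £0 → loss £402.3.
£301.8: outcomes coincide → loss £0.
£1210.9: outcomes coincide → loss £0.
£362.8: truthful payoff £425.1, deviation payoff £0 → loss £425.1.
Total loss = £132.9 + £415.7 + £402.3 + £425.1 = £1376.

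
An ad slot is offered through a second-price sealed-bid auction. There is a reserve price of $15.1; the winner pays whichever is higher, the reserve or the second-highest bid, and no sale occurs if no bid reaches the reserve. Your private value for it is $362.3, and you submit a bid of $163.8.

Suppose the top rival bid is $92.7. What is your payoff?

$269.6

Your bid $163.8 is the highest and exceeds the reserve.
Price = max(second-highest bid, reserve) = max($92.7, $15.1) = $92.7.
Payoff = $362.3 − $92.7 = $269.6.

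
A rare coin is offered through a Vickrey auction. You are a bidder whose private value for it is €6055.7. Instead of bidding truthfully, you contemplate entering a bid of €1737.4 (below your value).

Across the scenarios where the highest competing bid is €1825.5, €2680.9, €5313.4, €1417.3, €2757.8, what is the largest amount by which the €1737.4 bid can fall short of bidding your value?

€4230.2

€1825.5: truthful gives €4230.2, deviation gives €0 → loss €4230.2.
€2680.9: truthful gives €3374.8, deviation gives €0 → loss €3374.8.
€5313.4: truthful gives €742.3, deviation gives €0 → loss €742.3.
€1417.3: same outcome either way → loss €0.
€2757.8: truthful gives €3297.9, deviation gives €0 → loss €3297.9.
Maximum loss: €4230.2.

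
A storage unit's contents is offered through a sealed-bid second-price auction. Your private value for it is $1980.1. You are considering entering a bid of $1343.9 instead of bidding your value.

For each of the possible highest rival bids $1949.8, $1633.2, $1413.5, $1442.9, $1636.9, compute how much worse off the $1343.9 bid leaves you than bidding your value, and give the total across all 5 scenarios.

$1824.2

The deviation costs you only when the competing bid falls strictly between $1343.9 and $1980.1; elsewhere both bids give the same outcome.
$1949.8: truthful payoff $30.3, deviation payoff $0 → loss $30.3.
$1633.2: truthful payoff $346.9, deviation payoff $0 → loss $346.9.
$1413.5: truthful payoff $566.6, deviation payoff $0 → loss $566.6.
$1442.9: truthful payoff $537.2, deviation payoff $0 → loss $537.2.
$1636.9: truthful payoff $343.2, deviation payoff $0 → loss $343.2.
Total loss = $30.3 + $346.9 + $566.6 + $537.2 + $343.2 = $1824.2.
In a second-price auction your bid sets only whether you win, not what you pay, so bidding your true value is weakly dominant.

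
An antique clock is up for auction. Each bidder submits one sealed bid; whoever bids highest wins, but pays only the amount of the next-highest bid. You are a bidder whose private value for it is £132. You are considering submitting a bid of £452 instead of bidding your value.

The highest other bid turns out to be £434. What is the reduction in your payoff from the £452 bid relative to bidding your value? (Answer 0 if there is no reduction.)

£302

Bidding your value £132: you lose (since £132 < £434). Payoff £0.
Bidding £452: you win and pay £434. Payoff £132 − £434 = −£302.
The competing bid £434 lies between your value and your inflated bid, so overbidding wins an item priced above your value.
Loss from deviating = £0 − (−£302) = £302.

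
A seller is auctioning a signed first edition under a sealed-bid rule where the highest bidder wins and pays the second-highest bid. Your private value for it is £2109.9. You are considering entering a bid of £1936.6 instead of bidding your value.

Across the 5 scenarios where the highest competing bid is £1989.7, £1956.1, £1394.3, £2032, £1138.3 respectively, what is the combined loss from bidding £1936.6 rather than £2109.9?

£351.9

The deviation costs you only when the competing bid falls strictly between £1936.6 and £2109.9; elsewhere both bids give the same outcome.
£1989.7: truthful payoff £120.2, deviation payoff £0 → loss £120.2.
£1956.1: truthful payoff £153.8, deviation payoff £0 → loss £153.8.
£1394.3: outcomes coincide → loss £0.
£2032: truthful payoff £77.9, deviation payoff £0 → loss £77.9.
£1138.3: outcomes coincide → loss £0.
Total loss = £120.2 + £153.8 + £77.9 = £351.9.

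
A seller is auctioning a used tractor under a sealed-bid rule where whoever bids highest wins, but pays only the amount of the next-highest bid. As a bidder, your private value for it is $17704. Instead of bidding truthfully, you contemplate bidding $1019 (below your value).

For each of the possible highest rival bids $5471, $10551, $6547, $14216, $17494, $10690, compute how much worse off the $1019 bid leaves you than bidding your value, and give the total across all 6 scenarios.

The deviation costs you only when the competing bid falls strictly between $1019 and $17704; elsewhere both bids give the same outcome.
$5471: truthful payoff $12233, deviation payoff $0 → loss $12233.
$10551: truthful payoff $7153, deviation payoff $0 → loss $7153.
$6547: truthful payoff $11157, deviation payoff $0 → loss $11157.
$14216: truthful payoff $3488, deviation payoff $0 → loss $3488.
$17494: truthful payoff $210, deviation payoff $0 → loss $210.
$10690: truthful payoff $7014, deviation payoff $0 → loss $7014.
Total loss = $12233 + $7153 + $11157 + $3488 + $210 + $7014 = $41255.

$41255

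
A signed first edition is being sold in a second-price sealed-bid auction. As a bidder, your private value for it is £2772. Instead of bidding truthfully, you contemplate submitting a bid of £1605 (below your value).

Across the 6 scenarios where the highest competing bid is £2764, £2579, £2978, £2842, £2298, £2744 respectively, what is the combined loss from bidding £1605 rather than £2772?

The deviation costs you only when the competing bid falls strictly between £1605 and £2772; elsewhere both bids give the same outcome.
£2764: truthful payoff £8, deviation payoff £0 → loss £8.
£2579: truthful payoff £193, deviation payoff £0 → loss £193.
£2978: outcomes coincide → loss £0.
£2842: outcomes coincide → loss £0.
£2298: truthful payoff £474, deviation payoff £0 → loss £474.
£2744: truthful payoff £28, deviation payoff £0 → loss £28.
Total loss = £8 + £193 + £474 + £28 = £703.

£703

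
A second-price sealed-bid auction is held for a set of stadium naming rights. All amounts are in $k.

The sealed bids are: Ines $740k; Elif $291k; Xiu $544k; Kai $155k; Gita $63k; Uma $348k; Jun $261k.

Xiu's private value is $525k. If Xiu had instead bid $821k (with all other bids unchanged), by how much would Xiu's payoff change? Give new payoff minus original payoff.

The highest bid among the other bidders is $740k; Xiu's bid doesn't change that.
Original bid $544k: Xiu is not highest (top rival bid is $740k); payoff $0k.
Alternative bid $821k: Xiu is highest, pays the top rival bid $740k; payoff $525k − $740k = −$215k.
Change in payoff = −$215k − ($0k) = −$215k.

−$215k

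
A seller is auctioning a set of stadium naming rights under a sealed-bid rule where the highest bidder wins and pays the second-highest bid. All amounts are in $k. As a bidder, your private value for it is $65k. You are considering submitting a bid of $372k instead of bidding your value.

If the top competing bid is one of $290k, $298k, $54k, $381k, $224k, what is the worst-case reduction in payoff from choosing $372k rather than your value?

$233k

$290k: truthful gives $0k, deviation gives −$225k → loss $225k.
$298k: truthful gives $0k, deviation gives −$233k → loss $233k.
$54k: same outcome either way → loss $0k.
$381k: same outcome either way → loss $0k.
$224k: truthful gives $0k, deviation gives −$159k → loss $159k.
Maximum loss: $233k.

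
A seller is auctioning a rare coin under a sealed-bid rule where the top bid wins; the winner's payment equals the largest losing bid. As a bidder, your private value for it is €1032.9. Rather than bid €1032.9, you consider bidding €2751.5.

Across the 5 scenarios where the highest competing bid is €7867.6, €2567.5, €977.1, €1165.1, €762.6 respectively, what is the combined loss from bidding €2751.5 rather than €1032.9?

€1666.8

The deviation costs you only when the competing bid falls strictly between €1032.9 and €2751.5; elsewhere both bids give the same outcome.
€7867.6: outcomes coincide → loss €0.
€2567.5: truthful payoff €0, deviation payoff −€1534.6 → loss €1534.6.
€977.1: outcomes coincide → loss €0.
€1165.1: truthful payoff €0, deviation payoff −€132.2 → loss €132.2.
€762.6: outcomes coincide → loss €0.
Total loss = €1534.6 + €132.2 = €1666.8.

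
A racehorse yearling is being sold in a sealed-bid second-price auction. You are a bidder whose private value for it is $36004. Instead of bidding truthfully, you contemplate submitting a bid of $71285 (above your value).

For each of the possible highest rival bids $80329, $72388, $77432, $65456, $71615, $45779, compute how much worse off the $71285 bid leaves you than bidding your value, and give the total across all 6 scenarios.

The deviation costs you only when the competing bid falls strictly between $36004 and $71285; elsewhere both bids give the same outcome.
$80329: outcomes coincide → loss $0.
$72388: outcomes coincide → loss $0.
$77432: outcomes coincide → loss $0.
$65456: truthful payoff $0, deviation payoff −$29452 → loss $29452.
$71615: outcomes coincide → loss $0.
$45779: truthful payoff $0, deviation payoff −$9775 → loss $9775.
Total loss = $29452 + $9775 = $39227.

$39227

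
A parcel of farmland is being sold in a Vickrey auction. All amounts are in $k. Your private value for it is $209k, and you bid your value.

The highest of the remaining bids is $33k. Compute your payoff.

$176k

Your bid $209k exceeds the highest competing bid $33k, so you win.
In a second-price auction the winner pays the second-highest bid, $33k.
Payoff = value − price = $209k − $33k = $176k.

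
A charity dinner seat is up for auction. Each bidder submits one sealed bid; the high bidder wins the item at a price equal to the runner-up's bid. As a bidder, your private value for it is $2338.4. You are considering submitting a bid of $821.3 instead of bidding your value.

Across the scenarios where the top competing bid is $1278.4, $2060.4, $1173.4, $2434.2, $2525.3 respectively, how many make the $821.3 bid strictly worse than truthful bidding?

The deviation hurts exactly when the highest competing bid lies strictly between $821.3 and $2338.4 — underbidding then forfeits a profitable win.
$1278.4: inside the interval → strictly worse (loss $1060).
$2060.4: inside the interval → strictly worse (loss $278).
$1173.4: inside the interval → strictly worse (loss $1165).
$2434.2: above both → same outcome either way.
$2525.3: above both → same outcome either way.
Count: 3.

3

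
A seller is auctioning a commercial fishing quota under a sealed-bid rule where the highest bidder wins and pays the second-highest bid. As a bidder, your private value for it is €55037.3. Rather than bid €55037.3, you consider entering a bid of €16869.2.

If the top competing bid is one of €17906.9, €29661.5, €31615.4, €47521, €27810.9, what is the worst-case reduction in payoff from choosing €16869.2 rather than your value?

€17906.9: truthful gives €37130.4, deviation gives €0 → loss €37130.4.
€29661.5: truthful gives €25375.8, deviation gives €0 → loss €25375.8.
€31615.4: truthful gives €23421.9, deviation gives €0 → loss €23421.9.
€47521: truthful gives €7516.3, deviation gives €0 → loss €7516.3.
€27810.9: truthful gives €27226.4, deviation gives €0 → loss €27226.4.
Maximum loss: €37130.4.

€37130.4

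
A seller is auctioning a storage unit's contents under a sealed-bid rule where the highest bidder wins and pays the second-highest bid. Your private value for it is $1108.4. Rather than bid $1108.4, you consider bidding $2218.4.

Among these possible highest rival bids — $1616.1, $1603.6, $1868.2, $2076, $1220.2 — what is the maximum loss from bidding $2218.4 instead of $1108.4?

$967.6

$1616.1: truthful gives $0, deviation gives −$507.7 → loss $507.7.
$1603.6: truthful gives $0, deviation gives −$495.2 → loss $495.2.
$1868.2: truthful gives $0, deviation gives −$759.8 → loss $759.8.
$2076: truthful gives $0, deviation gives −$967.6 → loss $967.6.
$1220.2: truthful gives $0, deviation gives −$111.8 → loss $111.8.
Maximum loss: $967.6.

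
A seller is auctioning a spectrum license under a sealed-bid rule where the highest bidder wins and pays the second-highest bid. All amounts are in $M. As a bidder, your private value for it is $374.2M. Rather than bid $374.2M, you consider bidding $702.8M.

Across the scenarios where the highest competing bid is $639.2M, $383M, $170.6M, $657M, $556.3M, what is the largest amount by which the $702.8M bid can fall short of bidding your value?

$639.2M: truthful gives $0M, deviation gives −$265M → loss $265M.
$383M: truthful gives $0M, deviation gives −$8.8M → loss $8.8M.
$170.6M: same outcome either way → loss $0M.
$657M: truthful gives $0M, deviation gives −$282.8M → loss $282.8M.
$556.3M: truthful gives $0M, deviation gives −$182.1M → loss $182.1M.
Maximum loss: $282.8M.

$282.8M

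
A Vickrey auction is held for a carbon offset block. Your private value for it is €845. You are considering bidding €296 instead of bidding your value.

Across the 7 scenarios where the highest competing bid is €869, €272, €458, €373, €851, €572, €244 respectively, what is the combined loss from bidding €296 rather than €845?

€1132

The deviation costs you only when the competing bid falls strictly between €296 and €845; elsewhere both bids give the same outcome.
€869: outcomes coincide → loss €0.
€272: outcomes coincide → loss €0.
€458: truthful payoff €387, deviation payoff €0 → loss €387.
€373: truthful payoff €472, deviation payoff €0 → loss €472.
€851: outcomes coincide → loss €0.
€572: truthful payoff €273, deviation payoff €0 → loss €273.
€244: outcomes coincide → loss €0.
Total loss = €387 + €472 + €273 = €1132.
In a second-price auction your bid sets only whether you win, not what you pay, so bidding your true value is weakly dominant.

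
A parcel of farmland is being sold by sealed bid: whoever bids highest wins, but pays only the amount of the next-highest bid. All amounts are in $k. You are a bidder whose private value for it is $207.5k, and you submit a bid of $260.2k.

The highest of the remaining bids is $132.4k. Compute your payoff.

$75.1k

Your bid $260.2k exceeds the highest competing bid $132.4k, so you win.
In a second-price auction the winner pays the second-highest bid, $132.4k.
Payoff = value − price = $207.5k − $132.4k = $75.1k.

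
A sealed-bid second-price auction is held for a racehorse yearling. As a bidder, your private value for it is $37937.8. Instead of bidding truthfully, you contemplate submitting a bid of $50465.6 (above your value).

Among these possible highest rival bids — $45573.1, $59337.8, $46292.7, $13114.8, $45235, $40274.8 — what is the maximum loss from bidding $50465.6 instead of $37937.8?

$8354.9

$45573.1: truthful gives $0, deviation gives −$7635.3 → loss $7635.3.
$59337.8: same outcome either way → loss $0.
$46292.7: truthful gives $0, deviation gives −$8354.9 → loss $8354.9.
$13114.8: same outcome either way → loss $0.
$45235: truthful gives $0, deviation gives −$7297.2 → loss $7297.2.
$40274.8: truthful gives $0, deviation gives −$2337 → loss $2337.
Maximum loss: $8354.9.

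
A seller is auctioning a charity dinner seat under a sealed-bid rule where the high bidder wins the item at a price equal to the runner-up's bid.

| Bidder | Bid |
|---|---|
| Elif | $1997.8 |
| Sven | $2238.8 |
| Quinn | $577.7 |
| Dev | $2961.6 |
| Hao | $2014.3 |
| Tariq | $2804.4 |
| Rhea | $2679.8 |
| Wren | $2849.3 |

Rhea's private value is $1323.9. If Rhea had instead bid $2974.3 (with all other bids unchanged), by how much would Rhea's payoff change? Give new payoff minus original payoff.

The highest bid among the other bidders is $2961.6; Rhea's bid doesn't change that.
Original bid $2679.8: Rhea is not highest (top rival bid is $2961.6); payoff $0.
Alternative bid $2974.3: Rhea is highest, pays the top rival bid $2961.6; payoff $1323.9 − $2961.6 = −$1637.7.
Change in payoff = −$1637.7 − ($0) = −$1637.7.

−$1637.7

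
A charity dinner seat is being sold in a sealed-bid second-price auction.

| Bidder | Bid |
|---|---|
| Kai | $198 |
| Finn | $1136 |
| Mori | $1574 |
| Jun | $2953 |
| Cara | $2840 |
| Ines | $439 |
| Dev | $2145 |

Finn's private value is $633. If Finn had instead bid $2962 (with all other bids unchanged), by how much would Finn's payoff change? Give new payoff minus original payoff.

−$2320

The highest bid among the other bidders is $2953; Finn's bid doesn't change that.
Original bid $1136: Finn is not highest (top rival bid is $2953); payoff $0.
Alternative bid $2962: Finn is highest, pays the top rival bid $2953; payoff $633 − $2953 = −$2320.
Change in payoff = −$2320 − ($0) = −$2320.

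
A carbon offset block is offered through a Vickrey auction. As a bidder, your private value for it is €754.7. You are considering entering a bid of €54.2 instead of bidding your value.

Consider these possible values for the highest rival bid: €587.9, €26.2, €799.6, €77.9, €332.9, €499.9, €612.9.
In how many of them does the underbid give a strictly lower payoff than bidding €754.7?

5

The deviation hurts exactly when the highest competing bid lies strictly between €54.2 and €754.7 — underbidding then forfeits a profitable win.
€587.9: inside the interval → strictly worse (loss €166.8).
€26.2: below both → same outcome either way.
€799.6: above both → same outcome either way.
€77.9: inside the interval → strictly worse (loss €676.8).
€332.9: inside the interval → strictly worse (loss €421.8).
€499.9: inside the interval → strictly worse (loss €254.8).
€612.9: inside the interval → strictly worse (loss €141.8).
Count: 5.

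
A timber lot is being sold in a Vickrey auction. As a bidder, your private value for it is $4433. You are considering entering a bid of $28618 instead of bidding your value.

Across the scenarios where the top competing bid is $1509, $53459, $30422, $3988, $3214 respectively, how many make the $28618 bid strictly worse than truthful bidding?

The deviation hurts exactly when the highest competing bid lies strictly between $4433 and $28618 — overbidding then wins at a price above your value.
$1509: below both → same outcome either way.
$53459: above both → same outcome either way.
$30422: above both → same outcome either way.
$3988: below both → same outcome either way.
$3214: below both → same outcome either way.
Count: 0.

0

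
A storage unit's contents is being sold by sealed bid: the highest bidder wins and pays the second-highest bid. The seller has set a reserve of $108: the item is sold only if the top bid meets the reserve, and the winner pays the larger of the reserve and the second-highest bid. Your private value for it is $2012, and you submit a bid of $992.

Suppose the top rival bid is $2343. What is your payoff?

Your bid $992 is below the highest competing bid $2343, so you lose. Payoff $0.

$0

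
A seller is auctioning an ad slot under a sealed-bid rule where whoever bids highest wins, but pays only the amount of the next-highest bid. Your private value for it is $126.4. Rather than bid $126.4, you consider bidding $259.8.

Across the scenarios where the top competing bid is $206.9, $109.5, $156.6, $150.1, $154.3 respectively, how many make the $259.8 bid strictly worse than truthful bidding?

The deviation hurts exactly when the highest competing bid lies strictly between $126.4 and $259.8 — overbidding then wins at a price above your value.
$206.9: inside the interval → strictly worse (loss $80.5).
$109.5: below both → same outcome either way.
$156.6: inside the interval → strictly worse (loss $30.2).
$150.1: inside the interval → strictly worse (loss $23.7).
$154.3: inside the interval → strictly worse (loss $27.9).
Count: 4.

4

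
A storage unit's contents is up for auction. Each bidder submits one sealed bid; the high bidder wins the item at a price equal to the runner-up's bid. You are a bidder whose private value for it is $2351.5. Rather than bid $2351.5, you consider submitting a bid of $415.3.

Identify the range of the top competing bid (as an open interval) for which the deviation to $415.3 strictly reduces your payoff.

($415.3, $2351.5)

If the competing bid is below $415.3, both bids win at the same price — no difference.
If it is above $2351.5, both bids lose — no difference.
If it lies strictly between $415.3 and $2351.5, bidding your value wins at a price below your value (positive payoff) while bidding $415.3 loses (payoff 0).
So the deviation strictly hurts on the open interval ($415.3, $2351.5).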